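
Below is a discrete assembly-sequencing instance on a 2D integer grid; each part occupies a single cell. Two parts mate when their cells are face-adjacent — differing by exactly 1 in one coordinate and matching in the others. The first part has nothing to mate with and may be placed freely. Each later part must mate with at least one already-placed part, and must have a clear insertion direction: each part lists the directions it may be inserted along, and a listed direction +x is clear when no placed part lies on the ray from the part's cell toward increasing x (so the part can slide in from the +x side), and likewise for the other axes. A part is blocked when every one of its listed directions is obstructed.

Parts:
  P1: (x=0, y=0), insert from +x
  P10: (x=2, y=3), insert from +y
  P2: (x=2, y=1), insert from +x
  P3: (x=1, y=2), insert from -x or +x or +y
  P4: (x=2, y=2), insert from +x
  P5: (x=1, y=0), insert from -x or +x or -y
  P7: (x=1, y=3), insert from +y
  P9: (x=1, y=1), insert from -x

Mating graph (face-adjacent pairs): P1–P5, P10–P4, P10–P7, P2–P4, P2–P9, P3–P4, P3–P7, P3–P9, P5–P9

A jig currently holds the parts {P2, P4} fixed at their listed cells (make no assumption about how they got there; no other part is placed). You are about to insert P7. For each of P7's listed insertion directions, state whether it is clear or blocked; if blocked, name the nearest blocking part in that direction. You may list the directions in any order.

+y: clear

+y: ray from P7(1, 3) has no placed part ⇒ clear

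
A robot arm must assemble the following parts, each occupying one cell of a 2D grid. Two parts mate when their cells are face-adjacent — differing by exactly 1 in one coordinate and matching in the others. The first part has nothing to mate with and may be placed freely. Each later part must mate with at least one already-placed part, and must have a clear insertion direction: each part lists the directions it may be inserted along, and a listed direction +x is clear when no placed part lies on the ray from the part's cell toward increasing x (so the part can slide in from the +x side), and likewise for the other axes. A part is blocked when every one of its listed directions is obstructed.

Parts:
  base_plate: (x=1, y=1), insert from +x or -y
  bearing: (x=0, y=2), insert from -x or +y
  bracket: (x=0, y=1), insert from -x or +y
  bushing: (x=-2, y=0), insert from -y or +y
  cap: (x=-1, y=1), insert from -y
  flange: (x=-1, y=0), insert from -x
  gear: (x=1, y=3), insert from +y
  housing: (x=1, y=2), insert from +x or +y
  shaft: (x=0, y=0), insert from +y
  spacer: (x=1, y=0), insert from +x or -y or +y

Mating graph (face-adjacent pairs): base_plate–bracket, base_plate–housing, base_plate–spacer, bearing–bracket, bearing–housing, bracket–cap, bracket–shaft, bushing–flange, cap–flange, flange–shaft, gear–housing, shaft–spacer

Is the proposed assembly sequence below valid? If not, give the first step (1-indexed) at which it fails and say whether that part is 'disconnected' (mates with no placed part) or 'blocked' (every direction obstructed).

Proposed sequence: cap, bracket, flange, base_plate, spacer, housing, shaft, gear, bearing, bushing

Invalid at step 7 (blocked)

1. cap@(-1, 1) [-y clear] — {cap}
2. bracket@(0, 1) [+y clear] — {bracket, cap}
3. flange@(-1, 0) [-x clear] — {bracket, cap, flange}
4. base_plate@(1, 1) [+x clear] — {base_plate, bracket, cap, flange}
5. spacer@(1, 0) [+x clear] — {base_plate, bracket, cap, flange, spacer}
6. housing@(1, 2) [+x clear] — {base_plate, bracket, cap, flange, housing, spacer}
7. shaft@(0, 0) — +y all obstructed ⇒ blocked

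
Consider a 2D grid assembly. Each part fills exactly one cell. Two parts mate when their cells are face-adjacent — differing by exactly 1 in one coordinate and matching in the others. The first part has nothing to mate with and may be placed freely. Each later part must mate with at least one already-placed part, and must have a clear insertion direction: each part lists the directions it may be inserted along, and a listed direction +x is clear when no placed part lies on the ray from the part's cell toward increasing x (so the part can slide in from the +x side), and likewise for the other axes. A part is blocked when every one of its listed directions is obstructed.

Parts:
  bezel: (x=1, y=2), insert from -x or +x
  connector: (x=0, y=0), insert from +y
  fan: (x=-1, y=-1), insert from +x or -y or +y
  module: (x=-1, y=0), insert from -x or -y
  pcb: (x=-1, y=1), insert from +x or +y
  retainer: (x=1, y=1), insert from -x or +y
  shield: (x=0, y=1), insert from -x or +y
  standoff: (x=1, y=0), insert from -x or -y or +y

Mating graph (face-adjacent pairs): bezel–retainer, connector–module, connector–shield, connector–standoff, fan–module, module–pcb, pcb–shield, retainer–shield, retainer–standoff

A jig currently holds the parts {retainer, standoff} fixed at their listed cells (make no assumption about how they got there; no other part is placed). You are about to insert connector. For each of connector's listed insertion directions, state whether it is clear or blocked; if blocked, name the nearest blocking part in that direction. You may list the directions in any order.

+y: ray from connector(0, 0) has no placed part ⇒ clear

+y: clear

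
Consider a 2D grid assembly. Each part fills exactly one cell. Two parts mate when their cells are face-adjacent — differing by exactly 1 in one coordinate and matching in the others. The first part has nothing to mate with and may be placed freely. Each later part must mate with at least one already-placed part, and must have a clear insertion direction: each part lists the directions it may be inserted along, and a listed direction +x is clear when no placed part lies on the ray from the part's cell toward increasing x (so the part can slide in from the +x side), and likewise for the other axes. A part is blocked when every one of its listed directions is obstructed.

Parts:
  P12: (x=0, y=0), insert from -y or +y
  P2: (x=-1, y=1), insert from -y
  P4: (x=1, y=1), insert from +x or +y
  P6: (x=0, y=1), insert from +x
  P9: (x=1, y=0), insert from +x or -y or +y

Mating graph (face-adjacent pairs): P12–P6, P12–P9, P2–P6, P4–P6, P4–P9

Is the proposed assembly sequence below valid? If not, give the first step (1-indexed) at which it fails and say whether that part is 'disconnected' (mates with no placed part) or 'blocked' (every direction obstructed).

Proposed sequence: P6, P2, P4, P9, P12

1. P6@(0, 1) [+x clear] — {P6}
2. P2@(-1, 1) [-y clear] — {P2, P6}
3. P4@(1, 1) [+x clear] — {P2, P4, P6}
4. P9@(1, 0) [+x clear] — {P2, P4, P6, P9}
5. P12@(0, 0) [-y clear] — {P12, P2, P4, P6, P9}

Valid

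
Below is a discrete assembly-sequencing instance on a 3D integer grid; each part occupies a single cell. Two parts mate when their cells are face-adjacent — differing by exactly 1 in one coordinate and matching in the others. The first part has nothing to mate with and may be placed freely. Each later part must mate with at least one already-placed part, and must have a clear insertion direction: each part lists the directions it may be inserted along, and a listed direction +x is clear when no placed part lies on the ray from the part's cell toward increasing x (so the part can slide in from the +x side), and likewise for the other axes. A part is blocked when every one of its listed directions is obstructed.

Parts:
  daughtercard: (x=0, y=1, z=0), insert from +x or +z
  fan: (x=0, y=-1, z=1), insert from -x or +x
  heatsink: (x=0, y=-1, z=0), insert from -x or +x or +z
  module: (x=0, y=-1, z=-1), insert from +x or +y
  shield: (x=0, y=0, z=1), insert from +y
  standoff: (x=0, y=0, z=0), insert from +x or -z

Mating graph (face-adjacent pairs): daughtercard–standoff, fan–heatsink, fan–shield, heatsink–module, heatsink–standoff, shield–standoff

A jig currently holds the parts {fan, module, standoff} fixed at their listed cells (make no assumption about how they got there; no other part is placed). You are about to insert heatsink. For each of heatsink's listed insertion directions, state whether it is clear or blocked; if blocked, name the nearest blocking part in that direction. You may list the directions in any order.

-x: ray from heatsink(0, -1, 0) has no placed part ⇒ clear
+x: ray from heatsink(0, -1, 0) has no placed part ⇒ clear
+z: nearest on ray is fan@(0, -1, 1) ⇒ blocked

+x: clear; +z: blocked by fan; -x: clear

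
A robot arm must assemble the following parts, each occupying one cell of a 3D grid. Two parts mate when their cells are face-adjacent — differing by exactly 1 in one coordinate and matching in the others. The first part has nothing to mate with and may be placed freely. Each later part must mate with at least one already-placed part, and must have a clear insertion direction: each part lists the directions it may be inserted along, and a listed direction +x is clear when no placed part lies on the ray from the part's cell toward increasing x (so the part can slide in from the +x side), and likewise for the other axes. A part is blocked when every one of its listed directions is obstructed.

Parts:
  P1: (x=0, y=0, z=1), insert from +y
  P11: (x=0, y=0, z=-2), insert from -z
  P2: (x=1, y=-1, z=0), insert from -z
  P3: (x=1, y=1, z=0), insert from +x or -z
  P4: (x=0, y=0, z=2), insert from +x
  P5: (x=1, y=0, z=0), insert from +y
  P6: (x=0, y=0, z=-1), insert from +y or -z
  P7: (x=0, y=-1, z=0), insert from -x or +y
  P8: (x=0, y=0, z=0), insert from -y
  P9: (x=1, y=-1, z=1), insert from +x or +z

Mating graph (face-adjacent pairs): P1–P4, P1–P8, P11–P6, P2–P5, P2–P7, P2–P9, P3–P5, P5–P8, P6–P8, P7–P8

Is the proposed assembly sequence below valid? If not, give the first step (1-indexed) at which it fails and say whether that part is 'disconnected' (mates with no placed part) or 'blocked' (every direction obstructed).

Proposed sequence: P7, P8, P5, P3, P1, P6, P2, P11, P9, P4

Invalid at step 2 (blocked)

1. P7@(0, -1, 0) [-x clear] — {P7}
2. P8@(0, 0, 0) — -y all obstructed ⇒ blocked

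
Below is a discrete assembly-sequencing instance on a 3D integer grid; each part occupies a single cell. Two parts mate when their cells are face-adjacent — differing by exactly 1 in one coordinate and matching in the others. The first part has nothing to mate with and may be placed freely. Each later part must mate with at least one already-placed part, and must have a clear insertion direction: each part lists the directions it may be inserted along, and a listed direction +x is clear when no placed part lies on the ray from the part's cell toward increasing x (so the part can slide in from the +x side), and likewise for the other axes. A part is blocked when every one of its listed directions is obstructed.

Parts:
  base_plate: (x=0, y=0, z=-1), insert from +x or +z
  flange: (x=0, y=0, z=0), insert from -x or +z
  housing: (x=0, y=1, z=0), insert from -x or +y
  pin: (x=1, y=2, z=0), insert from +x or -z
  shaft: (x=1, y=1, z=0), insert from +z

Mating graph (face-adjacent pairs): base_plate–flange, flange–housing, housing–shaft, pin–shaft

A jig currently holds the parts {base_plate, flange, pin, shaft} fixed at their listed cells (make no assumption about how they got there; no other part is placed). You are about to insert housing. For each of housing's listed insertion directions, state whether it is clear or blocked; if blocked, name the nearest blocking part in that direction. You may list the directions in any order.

-x: ray from housing(0, 1, 0) has no placed part ⇒ clear
+y: ray from housing(0, 1, 0) has no placed part ⇒ clear

+y: clear; -x: clear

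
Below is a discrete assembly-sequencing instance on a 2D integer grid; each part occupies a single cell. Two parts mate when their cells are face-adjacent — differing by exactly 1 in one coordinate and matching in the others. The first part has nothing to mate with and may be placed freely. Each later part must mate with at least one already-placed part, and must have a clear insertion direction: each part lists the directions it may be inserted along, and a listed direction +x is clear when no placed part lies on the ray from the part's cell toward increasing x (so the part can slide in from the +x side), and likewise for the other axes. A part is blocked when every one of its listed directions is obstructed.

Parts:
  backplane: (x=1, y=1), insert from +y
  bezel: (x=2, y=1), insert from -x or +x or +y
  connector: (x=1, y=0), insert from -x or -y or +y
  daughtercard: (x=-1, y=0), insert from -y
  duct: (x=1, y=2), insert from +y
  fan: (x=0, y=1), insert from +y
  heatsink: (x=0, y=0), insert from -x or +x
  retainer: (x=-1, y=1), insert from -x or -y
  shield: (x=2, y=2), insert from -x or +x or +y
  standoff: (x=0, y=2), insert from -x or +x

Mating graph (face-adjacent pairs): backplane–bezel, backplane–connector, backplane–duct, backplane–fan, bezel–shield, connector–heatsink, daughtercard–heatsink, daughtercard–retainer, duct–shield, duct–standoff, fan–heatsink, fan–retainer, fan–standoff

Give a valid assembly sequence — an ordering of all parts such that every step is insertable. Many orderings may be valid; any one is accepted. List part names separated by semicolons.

heatsink; connector; daughtercard; retainer; fan; backplane; duct; shield; standoff; bezel

1. heatsink@(0, 0) [-x clear] — {heatsink}
2. connector@(1, 0) [-y clear] — {connector, heatsink}
3. daughtercard@(-1, 0) [-y clear] — {connector, daughtercard, heatsink}
4. retainer@(-1, 1) [-x clear] — {connector, daughtercard, heatsink, retainer}
5. fan@(0, 1) [+y clear] — {connector, daughtercard, fan, heatsink, retainer}
6. backplane@(1, 1) [+y clear] — {backplane, connector, daughtercard, fan, heatsink, retainer}
7. duct@(1, 2) [+y clear] — {backplane, connector, daughtercard, duct, fan, heatsink, retainer}
8. shield@(2, 2) [+x clear] — {backplane, connector, daughtercard, duct, fan, heatsink, retainer, shield}
9. standoff@(0, 2) [-x clear] — {backplane, connector, daughtercard, duct, fan, heatsink, retainer, shield, standoff}
10. bezel@(2, 1) [+x clear] — {backplane, bezel, connector, daughtercard, duct, fan, heatsink, retainer, shield, standoff}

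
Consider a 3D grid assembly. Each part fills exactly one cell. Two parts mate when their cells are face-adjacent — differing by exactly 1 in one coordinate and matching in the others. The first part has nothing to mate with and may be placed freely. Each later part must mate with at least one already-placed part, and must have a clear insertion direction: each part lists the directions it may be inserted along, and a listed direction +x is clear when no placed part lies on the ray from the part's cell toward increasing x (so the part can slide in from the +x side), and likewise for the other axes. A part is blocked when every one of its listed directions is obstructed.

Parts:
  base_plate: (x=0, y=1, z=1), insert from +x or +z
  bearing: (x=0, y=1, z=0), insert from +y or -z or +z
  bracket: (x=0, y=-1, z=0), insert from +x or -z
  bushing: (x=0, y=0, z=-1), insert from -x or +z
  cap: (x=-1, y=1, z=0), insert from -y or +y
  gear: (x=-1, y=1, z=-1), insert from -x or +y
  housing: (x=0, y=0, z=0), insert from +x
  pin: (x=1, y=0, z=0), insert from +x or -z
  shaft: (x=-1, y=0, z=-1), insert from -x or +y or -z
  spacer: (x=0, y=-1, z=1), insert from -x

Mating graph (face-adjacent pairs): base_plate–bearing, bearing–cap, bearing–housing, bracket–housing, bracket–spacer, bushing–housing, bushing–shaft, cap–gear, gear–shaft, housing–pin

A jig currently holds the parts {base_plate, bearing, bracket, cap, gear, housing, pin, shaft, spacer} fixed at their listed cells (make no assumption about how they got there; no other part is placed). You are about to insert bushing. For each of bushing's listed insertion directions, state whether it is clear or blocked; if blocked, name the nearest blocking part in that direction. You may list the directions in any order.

-x: nearest on ray is shaft@(-1, 0, -1) ⇒ blocked
+z: nearest on ray is housing@(0, 0, 0) ⇒ blocked

+z: blocked by housing; -x: blocked by shaft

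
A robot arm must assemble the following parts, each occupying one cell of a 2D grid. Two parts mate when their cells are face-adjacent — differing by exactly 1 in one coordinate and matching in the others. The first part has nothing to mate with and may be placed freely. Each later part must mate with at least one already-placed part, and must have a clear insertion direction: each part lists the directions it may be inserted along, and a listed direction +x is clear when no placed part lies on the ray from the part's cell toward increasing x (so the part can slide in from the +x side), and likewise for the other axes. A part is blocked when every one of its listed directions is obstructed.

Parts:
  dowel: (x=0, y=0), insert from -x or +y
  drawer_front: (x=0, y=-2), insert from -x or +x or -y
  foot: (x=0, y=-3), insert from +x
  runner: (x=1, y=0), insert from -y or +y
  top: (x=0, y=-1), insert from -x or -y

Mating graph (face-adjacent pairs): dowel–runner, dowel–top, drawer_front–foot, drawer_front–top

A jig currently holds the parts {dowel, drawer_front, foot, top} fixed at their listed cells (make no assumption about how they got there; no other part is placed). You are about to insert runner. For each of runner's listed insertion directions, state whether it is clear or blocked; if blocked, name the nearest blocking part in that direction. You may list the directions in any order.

+y: clear; -y: clear

-y: ray from runner(1, 0) has no placed part ⇒ clear
+y: ray from runner(1, 0) has no placed part ⇒ clear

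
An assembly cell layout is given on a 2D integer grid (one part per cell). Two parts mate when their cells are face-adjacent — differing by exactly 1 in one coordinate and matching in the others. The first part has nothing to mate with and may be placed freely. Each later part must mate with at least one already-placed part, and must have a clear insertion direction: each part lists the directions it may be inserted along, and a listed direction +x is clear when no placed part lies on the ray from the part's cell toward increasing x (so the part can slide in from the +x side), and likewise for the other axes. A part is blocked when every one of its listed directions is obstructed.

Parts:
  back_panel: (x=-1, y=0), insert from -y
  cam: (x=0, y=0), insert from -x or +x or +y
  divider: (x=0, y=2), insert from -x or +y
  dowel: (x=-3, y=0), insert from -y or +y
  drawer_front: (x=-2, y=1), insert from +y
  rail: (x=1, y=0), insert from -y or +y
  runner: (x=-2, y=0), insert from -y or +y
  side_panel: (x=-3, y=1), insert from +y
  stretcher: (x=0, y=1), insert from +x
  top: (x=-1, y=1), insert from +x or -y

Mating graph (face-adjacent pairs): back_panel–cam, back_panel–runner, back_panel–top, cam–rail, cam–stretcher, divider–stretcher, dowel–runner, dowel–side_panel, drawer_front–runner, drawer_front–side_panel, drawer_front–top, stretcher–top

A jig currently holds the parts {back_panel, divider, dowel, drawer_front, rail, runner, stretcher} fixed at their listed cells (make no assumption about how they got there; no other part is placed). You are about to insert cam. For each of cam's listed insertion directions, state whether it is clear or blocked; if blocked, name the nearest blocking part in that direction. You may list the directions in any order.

+x: blocked by rail; +y: blocked by stretcher; -x: blocked by back_panel

-x: nearest on ray is back_panel@(-1, 0) ⇒ blocked
+x: nearest on ray is rail@(1, 0) ⇒ blocked
+y: nearest on ray is stretcher@(0, 1) ⇒ blocked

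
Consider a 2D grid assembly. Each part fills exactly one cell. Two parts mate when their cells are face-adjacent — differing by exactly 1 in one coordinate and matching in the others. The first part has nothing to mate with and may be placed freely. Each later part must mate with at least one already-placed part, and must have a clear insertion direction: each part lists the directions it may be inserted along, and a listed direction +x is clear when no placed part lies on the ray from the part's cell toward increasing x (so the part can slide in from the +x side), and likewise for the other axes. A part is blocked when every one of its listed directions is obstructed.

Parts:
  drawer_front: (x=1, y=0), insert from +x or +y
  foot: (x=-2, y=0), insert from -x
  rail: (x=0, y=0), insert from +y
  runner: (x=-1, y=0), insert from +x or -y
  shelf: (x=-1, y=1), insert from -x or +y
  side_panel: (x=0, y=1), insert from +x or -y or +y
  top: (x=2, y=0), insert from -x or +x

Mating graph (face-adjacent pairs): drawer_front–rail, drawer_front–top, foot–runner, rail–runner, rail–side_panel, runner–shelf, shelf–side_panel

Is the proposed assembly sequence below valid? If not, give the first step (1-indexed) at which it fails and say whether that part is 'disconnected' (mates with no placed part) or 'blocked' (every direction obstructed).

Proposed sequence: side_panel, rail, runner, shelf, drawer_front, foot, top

1. side_panel@(0, 1) [+x clear] — {side_panel}
2. rail@(0, 0) — +y all obstructed ⇒ blocked

Invalid at step 2 (blocked)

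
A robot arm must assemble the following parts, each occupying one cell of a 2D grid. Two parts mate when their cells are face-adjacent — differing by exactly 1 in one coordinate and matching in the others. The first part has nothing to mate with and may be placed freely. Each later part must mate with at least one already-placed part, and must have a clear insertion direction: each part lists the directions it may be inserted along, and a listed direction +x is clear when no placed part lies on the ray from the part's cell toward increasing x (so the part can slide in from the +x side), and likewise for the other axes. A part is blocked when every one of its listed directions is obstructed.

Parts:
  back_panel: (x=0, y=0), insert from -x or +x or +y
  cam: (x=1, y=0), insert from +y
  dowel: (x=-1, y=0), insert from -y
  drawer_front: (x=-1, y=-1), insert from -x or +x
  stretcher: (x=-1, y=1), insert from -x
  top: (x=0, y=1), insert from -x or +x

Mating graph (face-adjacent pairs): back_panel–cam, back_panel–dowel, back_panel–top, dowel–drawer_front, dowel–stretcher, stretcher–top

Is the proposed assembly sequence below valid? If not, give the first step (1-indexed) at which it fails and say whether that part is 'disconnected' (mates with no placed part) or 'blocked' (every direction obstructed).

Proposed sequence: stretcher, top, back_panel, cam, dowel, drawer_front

Valid

1. stretcher@(-1, 1) [-x clear] — {stretcher}
2. top@(0, 1) [+x clear] — {stretcher, top}
3. back_panel@(0, 0) [-x clear] — {back_panel, stretcher, top}
4. cam@(1, 0) [+y clear] — {back_panel, cam, stretcher, top}
5. dowel@(-1, 0) [-y clear] — {back_panel, cam, dowel, stretcher, top}
6. drawer_front@(-1, -1) [-x clear] — {back_panel, cam, dowel, drawer_front, stretcher, top}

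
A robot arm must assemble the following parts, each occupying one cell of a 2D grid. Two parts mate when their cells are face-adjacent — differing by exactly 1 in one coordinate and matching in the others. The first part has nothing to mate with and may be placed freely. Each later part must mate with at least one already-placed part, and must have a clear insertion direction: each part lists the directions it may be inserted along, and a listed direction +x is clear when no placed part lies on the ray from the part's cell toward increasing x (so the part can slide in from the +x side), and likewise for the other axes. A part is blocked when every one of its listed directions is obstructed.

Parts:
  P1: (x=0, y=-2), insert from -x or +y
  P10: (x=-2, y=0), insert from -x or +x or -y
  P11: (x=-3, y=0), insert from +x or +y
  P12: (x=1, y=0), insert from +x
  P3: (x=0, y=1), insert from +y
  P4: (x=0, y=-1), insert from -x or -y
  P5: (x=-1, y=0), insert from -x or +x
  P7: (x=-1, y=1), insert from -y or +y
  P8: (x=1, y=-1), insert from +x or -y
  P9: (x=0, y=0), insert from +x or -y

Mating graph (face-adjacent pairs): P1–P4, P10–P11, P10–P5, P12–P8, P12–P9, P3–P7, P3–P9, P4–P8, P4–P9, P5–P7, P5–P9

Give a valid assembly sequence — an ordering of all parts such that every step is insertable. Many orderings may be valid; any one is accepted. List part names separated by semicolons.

P12; P8; P9; P3; P7; P4; P1; P5; P10; P11

1. P12@(1, 0) [+x clear] — {P12}
2. P8@(1, -1) [+x clear] — {P12, P8}
3. P9@(0, 0) [-y clear] — {P12, P8, P9}
4. P3@(0, 1) [+y clear] — {P12, P3, P8, P9}
5. P7@(-1, 1) [-y clear] — {P12, P3, P7, P8, P9}
6. P4@(0, -1) [-x clear] — {P12, P3, P4, P7, P8, P9}
7. P1@(0, -2) [-x clear] — {P1, P12, P3, P4, P7, P8, P9}
8. P5@(-1, 0) [-x clear] — {P1, P12, P3, P4, P5, P7, P8, P9}
9. P10@(-2, 0) [-x clear] — {P1, P10, P12, P3, P4, P5, P7, P8, P9}
10. P11@(-3, 0) [+y clear] — {P1, P10, P11, P12, P3, P4, P5, P7, P8, P9}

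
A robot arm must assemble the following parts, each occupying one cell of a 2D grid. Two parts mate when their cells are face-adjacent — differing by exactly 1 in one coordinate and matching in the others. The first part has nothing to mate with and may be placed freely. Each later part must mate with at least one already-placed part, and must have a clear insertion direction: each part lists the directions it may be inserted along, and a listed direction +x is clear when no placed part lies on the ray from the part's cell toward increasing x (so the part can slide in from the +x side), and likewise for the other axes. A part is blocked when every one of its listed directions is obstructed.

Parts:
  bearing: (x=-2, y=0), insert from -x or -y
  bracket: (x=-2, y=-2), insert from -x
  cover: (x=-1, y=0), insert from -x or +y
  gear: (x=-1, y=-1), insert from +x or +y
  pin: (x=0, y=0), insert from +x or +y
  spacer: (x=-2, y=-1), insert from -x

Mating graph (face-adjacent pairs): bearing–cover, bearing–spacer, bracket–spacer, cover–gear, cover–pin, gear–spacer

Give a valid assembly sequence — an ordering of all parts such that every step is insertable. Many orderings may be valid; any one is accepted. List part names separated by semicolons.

gear; spacer; bracket; bearing; cover; pin

1. gear@(-1, -1) [+x clear] — {gear}
2. spacer@(-2, -1) [-x clear] — {gear, spacer}
3. bracket@(-2, -2) [-x clear] — {bracket, gear, spacer}
4. bearing@(-2, 0) [-x clear] — {bearing, bracket, gear, spacer}
5. cover@(-1, 0) [+y clear] — {bearing, bracket, cover, gear, spacer}
6. pin@(0, 0) [+x clear] — {bearing, bracket, cover, gear, pin, spacer}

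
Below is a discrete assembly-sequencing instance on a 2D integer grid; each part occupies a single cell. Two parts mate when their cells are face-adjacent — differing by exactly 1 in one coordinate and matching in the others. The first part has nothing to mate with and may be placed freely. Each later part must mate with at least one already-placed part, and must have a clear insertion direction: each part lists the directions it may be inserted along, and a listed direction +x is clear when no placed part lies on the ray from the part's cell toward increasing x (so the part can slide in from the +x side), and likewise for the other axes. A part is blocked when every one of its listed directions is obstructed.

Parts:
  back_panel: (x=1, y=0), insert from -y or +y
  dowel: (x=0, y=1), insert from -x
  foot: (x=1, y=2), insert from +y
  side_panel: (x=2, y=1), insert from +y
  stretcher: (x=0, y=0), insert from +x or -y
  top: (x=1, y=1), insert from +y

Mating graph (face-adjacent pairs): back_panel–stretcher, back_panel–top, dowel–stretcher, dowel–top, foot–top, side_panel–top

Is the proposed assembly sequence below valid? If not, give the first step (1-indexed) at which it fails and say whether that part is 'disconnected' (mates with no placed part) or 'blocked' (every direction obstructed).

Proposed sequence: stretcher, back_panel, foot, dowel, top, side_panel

Invalid at step 3 (disconnected)

1. stretcher@(0, 0) [+x clear] — {stretcher}
2. back_panel@(1, 0) [-y clear] — {back_panel, stretcher}
3. foot@(1, 2) — no placed neighbour ⇒ disconnected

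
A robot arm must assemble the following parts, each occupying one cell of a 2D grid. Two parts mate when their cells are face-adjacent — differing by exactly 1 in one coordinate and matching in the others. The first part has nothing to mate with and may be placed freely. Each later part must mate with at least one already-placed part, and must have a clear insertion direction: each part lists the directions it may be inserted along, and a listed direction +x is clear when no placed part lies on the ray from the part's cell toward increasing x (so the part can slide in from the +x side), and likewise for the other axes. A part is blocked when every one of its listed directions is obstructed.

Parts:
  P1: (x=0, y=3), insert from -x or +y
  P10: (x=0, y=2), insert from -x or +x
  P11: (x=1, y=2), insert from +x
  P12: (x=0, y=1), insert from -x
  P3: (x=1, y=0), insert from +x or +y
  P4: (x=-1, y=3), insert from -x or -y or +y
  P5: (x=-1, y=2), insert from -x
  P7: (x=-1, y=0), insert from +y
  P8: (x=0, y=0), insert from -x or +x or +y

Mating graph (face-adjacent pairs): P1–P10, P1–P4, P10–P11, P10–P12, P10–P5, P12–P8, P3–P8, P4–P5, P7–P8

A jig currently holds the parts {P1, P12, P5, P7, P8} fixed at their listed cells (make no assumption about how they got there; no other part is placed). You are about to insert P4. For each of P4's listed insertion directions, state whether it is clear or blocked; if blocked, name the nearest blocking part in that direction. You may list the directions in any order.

-x: ray from P4(-1, 3) has no placed part ⇒ clear
-y: nearest on ray is P5@(-1, 2) ⇒ blocked
+y: ray from P4(-1, 3) has no placed part ⇒ clear

+y: clear; -x: clear; -y: blocked by P5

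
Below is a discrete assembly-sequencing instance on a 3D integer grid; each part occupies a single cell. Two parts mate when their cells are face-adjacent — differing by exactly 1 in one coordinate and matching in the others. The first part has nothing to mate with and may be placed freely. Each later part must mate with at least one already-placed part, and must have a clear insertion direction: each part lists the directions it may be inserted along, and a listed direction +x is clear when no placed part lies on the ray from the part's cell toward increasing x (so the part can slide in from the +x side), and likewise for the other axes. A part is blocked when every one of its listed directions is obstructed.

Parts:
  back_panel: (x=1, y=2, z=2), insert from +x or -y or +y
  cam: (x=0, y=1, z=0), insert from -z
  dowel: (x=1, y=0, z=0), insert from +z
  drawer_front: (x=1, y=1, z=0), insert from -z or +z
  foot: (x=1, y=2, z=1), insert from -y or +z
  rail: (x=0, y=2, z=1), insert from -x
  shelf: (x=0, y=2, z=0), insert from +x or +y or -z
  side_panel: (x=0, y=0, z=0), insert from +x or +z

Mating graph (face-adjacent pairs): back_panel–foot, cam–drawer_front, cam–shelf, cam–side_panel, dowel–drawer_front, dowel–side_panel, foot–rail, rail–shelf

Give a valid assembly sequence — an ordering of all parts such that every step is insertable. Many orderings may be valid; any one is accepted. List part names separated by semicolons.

1. foot@(1, 2, 1) [-y clear] — {foot}
2. rail@(0, 2, 1) [-x clear] — {foot, rail}
3. back_panel@(1, 2, 2) [+x clear] — {back_panel, foot, rail}
4. shelf@(0, 2, 0) [+x clear] — {back_panel, foot, rail, shelf}
5. cam@(0, 1, 0) [-z clear] — {back_panel, cam, foot, rail, shelf}
6. drawer_front@(1, 1, 0) [-z clear] — {back_panel, cam, drawer_front, foot, rail, shelf}
7. side_panel@(0, 0, 0) [+x clear] — {back_panel, cam, drawer_front, foot, rail, shelf, side_panel}
8. dowel@(1, 0, 0) [+z clear] — {back_panel, cam, dowel, drawer_front, foot, rail, shelf, side_panel}

foot; rail; back_panel; shelf; cam; drawer_front; side_panel; dowel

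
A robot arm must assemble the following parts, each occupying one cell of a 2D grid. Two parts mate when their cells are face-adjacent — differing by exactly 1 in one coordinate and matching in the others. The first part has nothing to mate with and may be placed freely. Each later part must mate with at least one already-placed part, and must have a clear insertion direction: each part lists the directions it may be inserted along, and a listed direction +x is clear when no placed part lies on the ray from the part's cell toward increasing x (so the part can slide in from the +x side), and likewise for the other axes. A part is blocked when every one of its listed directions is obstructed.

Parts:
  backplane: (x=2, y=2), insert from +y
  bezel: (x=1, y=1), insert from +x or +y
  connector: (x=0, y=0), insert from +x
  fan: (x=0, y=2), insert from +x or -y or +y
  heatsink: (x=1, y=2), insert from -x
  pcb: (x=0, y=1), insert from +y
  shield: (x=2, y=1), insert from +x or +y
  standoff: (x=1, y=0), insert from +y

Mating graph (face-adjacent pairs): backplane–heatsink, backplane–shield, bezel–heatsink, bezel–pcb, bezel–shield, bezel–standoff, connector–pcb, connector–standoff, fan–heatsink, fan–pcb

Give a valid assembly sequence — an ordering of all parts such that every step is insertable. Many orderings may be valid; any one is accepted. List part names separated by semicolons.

1. connector@(0, 0) [+x clear] — {connector}
2. standoff@(1, 0) [+y clear] — {connector, standoff}
3. bezel@(1, 1) [+x clear] — {bezel, connector, standoff}
4. shield@(2, 1) [+x clear] — {bezel, connector, shield, standoff}
5. backplane@(2, 2) [+y clear] — {backplane, bezel, connector, shield, standoff}
6. heatsink@(1, 2) [-x clear] — {backplane, bezel, connector, heatsink, shield, standoff}
7. pcb@(0, 1) [+y clear] — {backplane, bezel, connector, heatsink, pcb, shield, standoff}
8. fan@(0, 2) [+y clear] — {backplane, bezel, connector, fan, heatsink, pcb, shield, standoff}

connector; standoff; bezel; shield; backplane; heatsink; pcb; fan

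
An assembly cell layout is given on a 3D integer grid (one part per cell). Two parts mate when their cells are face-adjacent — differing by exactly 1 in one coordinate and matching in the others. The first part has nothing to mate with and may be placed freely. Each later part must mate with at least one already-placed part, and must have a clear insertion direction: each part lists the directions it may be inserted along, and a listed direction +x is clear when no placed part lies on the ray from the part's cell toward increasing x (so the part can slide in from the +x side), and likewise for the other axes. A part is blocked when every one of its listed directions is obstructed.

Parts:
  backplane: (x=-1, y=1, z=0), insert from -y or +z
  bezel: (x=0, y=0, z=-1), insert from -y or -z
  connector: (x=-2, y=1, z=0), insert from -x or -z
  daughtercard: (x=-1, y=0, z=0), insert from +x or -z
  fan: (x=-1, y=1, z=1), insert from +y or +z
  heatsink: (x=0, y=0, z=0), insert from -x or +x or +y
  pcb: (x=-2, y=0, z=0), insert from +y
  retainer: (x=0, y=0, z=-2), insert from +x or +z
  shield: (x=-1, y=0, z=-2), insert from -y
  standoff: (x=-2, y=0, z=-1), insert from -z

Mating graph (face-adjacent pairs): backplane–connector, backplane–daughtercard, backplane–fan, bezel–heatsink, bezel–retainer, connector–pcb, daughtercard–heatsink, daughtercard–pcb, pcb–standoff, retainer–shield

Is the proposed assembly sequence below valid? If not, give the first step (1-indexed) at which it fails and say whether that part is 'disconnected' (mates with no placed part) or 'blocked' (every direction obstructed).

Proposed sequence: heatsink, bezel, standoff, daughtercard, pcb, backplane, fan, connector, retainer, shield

Invalid at step 3 (disconnected)

1. heatsink@(0, 0, 0) [-x clear] — {heatsink}
2. bezel@(0, 0, -1) [-y clear] — {bezel, heatsink}
3. standoff@(-2, 0, -1) — no placed neighbour ⇒ disconnected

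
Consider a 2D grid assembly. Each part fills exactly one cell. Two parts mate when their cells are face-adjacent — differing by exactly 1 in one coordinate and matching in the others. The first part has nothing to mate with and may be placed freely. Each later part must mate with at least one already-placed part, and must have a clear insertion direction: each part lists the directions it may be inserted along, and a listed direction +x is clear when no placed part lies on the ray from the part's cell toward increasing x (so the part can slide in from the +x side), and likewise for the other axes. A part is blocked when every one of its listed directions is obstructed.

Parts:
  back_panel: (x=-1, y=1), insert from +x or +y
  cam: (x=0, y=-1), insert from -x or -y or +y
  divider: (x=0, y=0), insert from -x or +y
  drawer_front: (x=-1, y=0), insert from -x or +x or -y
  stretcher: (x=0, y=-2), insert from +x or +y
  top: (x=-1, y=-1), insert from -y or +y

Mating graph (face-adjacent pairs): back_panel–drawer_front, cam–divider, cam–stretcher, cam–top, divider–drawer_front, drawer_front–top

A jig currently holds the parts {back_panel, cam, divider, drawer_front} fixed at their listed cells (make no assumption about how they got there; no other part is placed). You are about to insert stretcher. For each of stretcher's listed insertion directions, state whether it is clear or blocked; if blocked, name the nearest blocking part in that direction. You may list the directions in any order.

+x: ray from stretcher(0, -2) has no placed part ⇒ clear
+y: nearest on ray is cam@(0, -1) ⇒ blocked

+x: clear; +y: blocked by cam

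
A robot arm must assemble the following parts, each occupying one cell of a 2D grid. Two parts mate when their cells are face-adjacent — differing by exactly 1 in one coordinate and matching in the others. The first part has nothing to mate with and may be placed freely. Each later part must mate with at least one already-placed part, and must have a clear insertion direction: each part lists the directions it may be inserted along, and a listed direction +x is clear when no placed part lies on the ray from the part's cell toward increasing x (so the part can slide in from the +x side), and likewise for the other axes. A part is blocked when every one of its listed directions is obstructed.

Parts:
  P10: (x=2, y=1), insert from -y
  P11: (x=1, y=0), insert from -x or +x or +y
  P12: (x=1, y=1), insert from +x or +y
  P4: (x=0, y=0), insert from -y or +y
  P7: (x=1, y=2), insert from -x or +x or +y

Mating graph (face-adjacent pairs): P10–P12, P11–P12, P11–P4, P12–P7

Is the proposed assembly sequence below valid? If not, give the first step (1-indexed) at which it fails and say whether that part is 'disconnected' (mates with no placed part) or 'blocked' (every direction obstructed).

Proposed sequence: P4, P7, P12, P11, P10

1. P4@(0, 0) [-y clear] — {P4}
2. P7@(1, 2) — no placed neighbour ⇒ disconnected

Invalid at step 2 (disconnected)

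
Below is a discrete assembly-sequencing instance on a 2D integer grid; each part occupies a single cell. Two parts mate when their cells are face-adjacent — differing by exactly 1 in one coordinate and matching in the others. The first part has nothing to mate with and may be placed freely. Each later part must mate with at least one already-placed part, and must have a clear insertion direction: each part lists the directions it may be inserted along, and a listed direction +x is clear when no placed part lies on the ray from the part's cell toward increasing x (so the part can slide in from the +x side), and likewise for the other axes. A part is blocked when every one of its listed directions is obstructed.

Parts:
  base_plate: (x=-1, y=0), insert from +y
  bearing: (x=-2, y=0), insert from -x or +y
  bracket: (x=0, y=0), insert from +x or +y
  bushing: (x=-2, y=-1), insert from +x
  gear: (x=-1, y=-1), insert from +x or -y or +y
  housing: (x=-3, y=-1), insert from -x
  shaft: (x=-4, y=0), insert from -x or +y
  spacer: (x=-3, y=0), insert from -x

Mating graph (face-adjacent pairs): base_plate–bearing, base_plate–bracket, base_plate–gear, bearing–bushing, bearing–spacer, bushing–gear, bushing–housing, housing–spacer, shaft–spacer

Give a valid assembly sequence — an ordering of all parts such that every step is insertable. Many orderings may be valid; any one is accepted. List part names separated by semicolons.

bushing; bearing; gear; base_plate; bracket; housing; spacer; shaft

1. bushing@(-2, -1) [+x clear] — {bushing}
2. bearing@(-2, 0) [-x clear] — {bearing, bushing}
3. gear@(-1, -1) [+x clear] — {bearing, bushing, gear}
4. base_plate@(-1, 0) [+y clear] — {base_plate, bearing, bushing, gear}
5. bracket@(0, 0) [+x clear] — {base_plate, bearing, bracket, bushing, gear}
6. housing@(-3, -1) [-x clear] — {base_plate, bearing, bracket, bushing, gear, housing}
7. spacer@(-3, 0) [-x clear] — {base_plate, bearing, bracket, bushing, gear, housing, spacer}
8. shaft@(-4, 0) [-x clear] — {base_plate, bearing, bracket, bushing, gear, housing, shaft, spacer}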